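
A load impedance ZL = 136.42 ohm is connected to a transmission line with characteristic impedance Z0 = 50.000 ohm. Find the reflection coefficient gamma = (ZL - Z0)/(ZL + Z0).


gamma = (136.42 - 50.000) / (136.42 + 50.000) = 0.4636

0.4636


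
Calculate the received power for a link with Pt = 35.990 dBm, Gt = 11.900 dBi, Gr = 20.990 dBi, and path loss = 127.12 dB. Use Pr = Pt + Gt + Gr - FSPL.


Pr = 35.990 + 11.900 + 20.990 - 127.12 = -58.24 dBm

-58.24 dBm


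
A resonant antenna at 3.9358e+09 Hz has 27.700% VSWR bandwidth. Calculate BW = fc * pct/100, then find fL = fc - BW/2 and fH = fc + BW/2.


BW = 3.9358e+09 * 27.700/100 = 1.090217e+09 Hz
fL = 3.9358e+09 - 1.090217e+09/2 = 3.391e+09 Hz
fH = 3.9358e+09 + 1.090217e+09/2 = 4.481e+09 Hz

BW=1.090e+09 Hz, fL=3.391e+09 Hz, fH=4.481e+09 Hz


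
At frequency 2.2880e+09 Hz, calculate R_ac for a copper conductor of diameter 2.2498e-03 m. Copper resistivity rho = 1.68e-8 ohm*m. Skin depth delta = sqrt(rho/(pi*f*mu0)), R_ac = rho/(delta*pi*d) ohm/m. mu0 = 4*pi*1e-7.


delta = sqrt(1.68e-8 / (pi * 2.2880e+09 * 4*pi*1e-7)) = 1.363788e-06 m
R_ac = 1.68e-8 / (1.363788e-06 * pi * 2.2498e-03) = 1.743 ohm/m

1.743 ohm/m


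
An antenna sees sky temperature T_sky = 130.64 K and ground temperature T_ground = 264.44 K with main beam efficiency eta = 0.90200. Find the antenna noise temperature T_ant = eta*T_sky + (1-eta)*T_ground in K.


T_ant = 0.90200 * 130.64 + (1 - 0.90200) * 264.44 = 143.8 K

143.8 K


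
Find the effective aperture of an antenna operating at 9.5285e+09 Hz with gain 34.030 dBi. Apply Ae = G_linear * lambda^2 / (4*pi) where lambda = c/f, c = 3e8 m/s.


lambda = c / f = 3.0000e+08 / 9.5285e+09 = 0.03148449 m
G_linear = 10^(34.030/10) = 2529.298
Ae = G_linear * lambda^2 / (4*pi) = 2529.298 * 0.03148449^2 / (4*pi) = 0.1995 m^2

0.1995 m^2


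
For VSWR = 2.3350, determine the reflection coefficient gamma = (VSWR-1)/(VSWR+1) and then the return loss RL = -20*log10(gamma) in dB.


gamma = (2.3350 - 1) / (2.3350 + 1) = 0.4002999
RL = -20 * log10(0.4002999) = 7.952 dB

7.952 dB


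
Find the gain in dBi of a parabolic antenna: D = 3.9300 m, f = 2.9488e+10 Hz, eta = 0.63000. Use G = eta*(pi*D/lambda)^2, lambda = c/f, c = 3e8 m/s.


lambda = c / f = 3.0000e+08 / 2.9488e+10 = 0.01017363 m
G_linear = 0.63000 * (pi * 3.9300 / 0.01017363)^2 = 927840.9
G_dBi = 10 * log10(927840.9) = 59.67 dBi

59.67 dBi


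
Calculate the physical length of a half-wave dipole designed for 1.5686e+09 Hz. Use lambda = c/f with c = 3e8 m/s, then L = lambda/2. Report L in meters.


lambda = c / f = 3.0000e+08 / 1.5686e+09 = 0.1912533 m
L = lambda / 2 = 0.1912533 / 2 = 0.09563 m

0.09563 m


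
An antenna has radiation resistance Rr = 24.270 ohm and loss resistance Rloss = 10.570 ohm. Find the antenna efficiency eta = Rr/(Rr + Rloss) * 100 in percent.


eta = 24.270 / (24.270 + 10.570) * 100 = 69.66%

69.66%


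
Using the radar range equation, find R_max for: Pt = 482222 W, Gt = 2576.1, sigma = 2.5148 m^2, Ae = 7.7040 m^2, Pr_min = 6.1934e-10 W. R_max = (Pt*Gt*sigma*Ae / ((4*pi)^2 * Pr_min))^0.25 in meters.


R^4 = 482222*2576.1*2.5148*7.7040 / ((4*pi)^2 * 6.1934e-10) = 2.460824e+17
R_max = 2.460824e+17^0.25 = 22273 m

22273 m


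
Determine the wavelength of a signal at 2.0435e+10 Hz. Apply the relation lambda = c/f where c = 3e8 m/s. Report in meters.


lambda = c / f = 3.0000e+08 / 2.0435e+10 = 0.01468 m

0.01468 m


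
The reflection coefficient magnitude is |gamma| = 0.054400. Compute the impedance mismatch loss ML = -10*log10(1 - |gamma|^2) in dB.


ML = -10 * log10(1 - 0.054400^2) = -10 * log10(0.99704064) = 0.01287 dB

0.01287 dB


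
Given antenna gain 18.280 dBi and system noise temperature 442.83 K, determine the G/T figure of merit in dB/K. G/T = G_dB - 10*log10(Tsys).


G/T = 18.280 - 10*log10(442.83) = 18.280 - 26.46237 = -8.182 dB/K

-8.182 dB/K


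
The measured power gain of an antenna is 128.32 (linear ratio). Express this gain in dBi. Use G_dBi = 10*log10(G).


G_dBi = 10 * log10(128.32) = 21.08 dBi

21.08 dBi


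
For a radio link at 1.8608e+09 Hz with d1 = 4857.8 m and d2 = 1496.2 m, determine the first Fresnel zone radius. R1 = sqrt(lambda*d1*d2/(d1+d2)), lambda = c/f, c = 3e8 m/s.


lambda = c / f = 3.0000e+08 / 1.8608e+09 = 0.1612210 m
R1 = sqrt(0.1612210 * 4857.8 * 1496.2 / (4857.8 + 1496.2)) = 13.58 m

13.58 m


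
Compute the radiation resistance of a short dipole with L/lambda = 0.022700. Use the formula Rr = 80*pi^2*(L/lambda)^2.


Rr = 80 * pi^2 * (0.022700)^2 = 80 * 9.869604 * 5.152900e-04 = 0.4069 ohm

0.4069 ohm


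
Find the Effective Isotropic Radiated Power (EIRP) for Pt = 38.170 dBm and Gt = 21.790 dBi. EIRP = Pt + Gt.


EIRP = Pt + Gt = 38.170 + 21.790 = 59.96 dBm

59.96 dBm


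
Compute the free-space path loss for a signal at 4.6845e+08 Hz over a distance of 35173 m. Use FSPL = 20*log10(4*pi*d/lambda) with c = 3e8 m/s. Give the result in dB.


lambda = c / f = 3.0000e+08 / 4.6845e+08 = 0.6404099 m
FSPL = 20 * log10(4*pi*35173/0.6404099) = 116.8 dB

116.8 dB


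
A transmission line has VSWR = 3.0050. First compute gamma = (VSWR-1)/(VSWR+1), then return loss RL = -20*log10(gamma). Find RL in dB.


gamma = (3.0050 - 1) / (3.0050 + 1) = 0.5006242
RL = -20 * log10(0.5006242) = 6.010 dB

6.010 dB


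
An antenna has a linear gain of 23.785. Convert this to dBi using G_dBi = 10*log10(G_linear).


G_dBi = 10 * log10(23.785) = 13.76 dBi

13.76 dBi


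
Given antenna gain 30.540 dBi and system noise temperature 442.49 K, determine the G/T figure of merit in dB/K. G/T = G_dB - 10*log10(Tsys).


G/T = 30.540 - 10*log10(442.49) = 30.540 - 26.45903 = 4.081 dB/K

4.081 dB/K


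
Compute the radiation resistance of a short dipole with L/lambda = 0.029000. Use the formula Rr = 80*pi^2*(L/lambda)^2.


Rr = 80 * pi^2 * (0.029000)^2 = 80 * 9.869604 * 8.410000e-04 = 0.6640 ohm

0.6640 ohm


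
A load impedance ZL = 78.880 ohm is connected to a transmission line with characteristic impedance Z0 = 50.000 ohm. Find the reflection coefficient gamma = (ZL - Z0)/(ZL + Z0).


gamma = (78.880 - 50.000) / (78.880 + 50.000) = 0.2241

0.2241


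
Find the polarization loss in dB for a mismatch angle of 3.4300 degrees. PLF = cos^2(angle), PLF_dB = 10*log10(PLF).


PLF_linear = cos^2(3.4300 deg) = 0.9964205
PLF_dB = 10 * log10(0.9964205) = -0.01557 dB

-0.01557 dB


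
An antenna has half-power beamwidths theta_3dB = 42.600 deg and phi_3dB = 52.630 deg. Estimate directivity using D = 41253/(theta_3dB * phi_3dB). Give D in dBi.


D_linear = 41253 / (42.600 * 52.630) = 18.39978
D_dBi = 10 * log10(18.39978) = 12.65 dBi

12.65 dBi


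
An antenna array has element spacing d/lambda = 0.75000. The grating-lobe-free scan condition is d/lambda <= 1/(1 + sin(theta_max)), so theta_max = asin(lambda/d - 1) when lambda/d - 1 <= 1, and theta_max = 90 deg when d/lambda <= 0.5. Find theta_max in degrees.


lambda/d - 1 = 1/0.75000 - 1 = 0.3333333
theta_max = asin(0.3333333) = 19.47 deg

19.47 deg


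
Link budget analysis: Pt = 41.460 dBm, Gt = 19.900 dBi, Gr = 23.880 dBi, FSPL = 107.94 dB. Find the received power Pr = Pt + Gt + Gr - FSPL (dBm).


Pr = 41.460 + 19.900 + 23.880 - 107.94 = -22.70 dBm

-22.70 dBm


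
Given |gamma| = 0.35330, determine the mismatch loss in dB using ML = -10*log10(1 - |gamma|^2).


ML = -10 * log10(1 - 0.35330^2) = -10 * log10(0.87517911) = 0.5790 dB

0.5790 dB


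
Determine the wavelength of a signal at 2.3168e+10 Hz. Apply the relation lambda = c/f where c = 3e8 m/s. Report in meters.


lambda = c / f = 3.0000e+08 / 2.3168e+10 = 0.01295 m

0.01295 m


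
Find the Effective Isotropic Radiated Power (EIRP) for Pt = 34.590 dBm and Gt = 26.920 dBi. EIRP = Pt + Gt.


EIRP = Pt + Gt = 34.590 + 26.920 = 61.51 dBm

61.51 dBm


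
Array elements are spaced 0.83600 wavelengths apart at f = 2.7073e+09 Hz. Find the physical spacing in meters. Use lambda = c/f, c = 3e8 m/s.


lambda = c / f = 3.0000e+08 / 2.7073e+09 = 0.1108115 m
d = 0.83600 * 0.1108115 = 0.09264 m

0.09264 m


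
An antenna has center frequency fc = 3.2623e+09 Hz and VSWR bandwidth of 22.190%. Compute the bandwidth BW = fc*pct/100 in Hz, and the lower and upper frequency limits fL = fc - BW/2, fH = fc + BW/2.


BW = 3.2623e+09 * 22.190/100 = 7.239044e+08 Hz
fL = 3.2623e+09 - 7.239044e+08/2 = 2.900e+09 Hz
fH = 3.2623e+09 + 7.239044e+08/2 = 3.624e+09 Hz

BW=7.239e+08 Hz, fL=2.900e+09 Hz, fH=3.624e+09 Hz


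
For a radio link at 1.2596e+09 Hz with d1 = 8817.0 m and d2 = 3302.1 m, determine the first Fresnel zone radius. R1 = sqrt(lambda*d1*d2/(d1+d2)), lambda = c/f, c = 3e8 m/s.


lambda = c / f = 3.0000e+08 / 1.2596e+09 = 0.2381708 m
R1 = sqrt(0.2381708 * 8817.0 * 3302.1 / (8817.0 + 3302.1)) = 23.92 m

23.92 m


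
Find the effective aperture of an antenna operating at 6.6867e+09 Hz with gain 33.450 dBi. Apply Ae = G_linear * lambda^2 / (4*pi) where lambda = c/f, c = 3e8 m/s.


lambda = c / f = 3.0000e+08 / 6.6867e+09 = 0.04486518 m
G_linear = 10^(33.450/10) = 2213.095
Ae = G_linear * lambda^2 / (4*pi) = 2213.095 * 0.04486518^2 / (4*pi) = 0.3545 m^2

0.3545 m^2


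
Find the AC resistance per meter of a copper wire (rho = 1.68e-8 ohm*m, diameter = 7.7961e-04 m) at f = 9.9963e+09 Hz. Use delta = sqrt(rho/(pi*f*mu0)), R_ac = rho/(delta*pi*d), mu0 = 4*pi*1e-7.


delta = sqrt(1.68e-8 / (pi * 9.9963e+09 * 4*pi*1e-7)) = 6.524619e-07 m
R_ac = 1.68e-8 / (6.524619e-07 * pi * 7.7961e-04) = 10.51 ohm/m

10.51 ohm/m


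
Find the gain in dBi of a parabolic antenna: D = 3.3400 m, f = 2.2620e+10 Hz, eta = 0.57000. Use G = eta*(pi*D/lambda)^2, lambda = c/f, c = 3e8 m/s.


lambda = c / f = 3.0000e+08 / 2.2620e+10 = 0.01326260 m
G_linear = 0.57000 * (pi * 3.3400 / 0.01326260)^2 = 356788.0
G_dBi = 10 * log10(356788.0) = 55.52 dBi

55.52 dBi


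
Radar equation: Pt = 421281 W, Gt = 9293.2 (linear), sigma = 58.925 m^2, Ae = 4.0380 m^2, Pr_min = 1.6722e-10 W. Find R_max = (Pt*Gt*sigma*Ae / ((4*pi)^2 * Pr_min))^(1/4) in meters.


R^4 = 421281*9293.2*58.925*4.0380 / ((4*pi)^2 * 1.6722e-10) = 3.527728e+19
R_max = 3.527728e+19^0.25 = 77068 m

77068 m


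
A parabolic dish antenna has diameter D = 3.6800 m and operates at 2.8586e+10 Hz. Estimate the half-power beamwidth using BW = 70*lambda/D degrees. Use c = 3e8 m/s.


lambda = c / f = 3.0000e+08 / 2.8586e+10 = 0.01049465 m
BW = 70 * 0.01049465 / 3.6800 = 0.1996 deg

0.1996 deg


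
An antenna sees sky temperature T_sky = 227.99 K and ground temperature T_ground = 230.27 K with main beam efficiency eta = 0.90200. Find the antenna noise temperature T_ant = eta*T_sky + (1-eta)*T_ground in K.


T_ant = 0.90200 * 227.99 + (1 - 0.90200) * 230.27 = 228.2 K

228.2 K


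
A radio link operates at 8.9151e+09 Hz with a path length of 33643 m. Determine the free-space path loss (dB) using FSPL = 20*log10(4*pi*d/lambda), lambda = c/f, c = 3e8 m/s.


lambda = c / f = 3.0000e+08 / 8.9151e+09 = 0.03365077 m
FSPL = 20 * log10(4*pi*33643/0.03365077) = 142.0 dB

142.0 dB


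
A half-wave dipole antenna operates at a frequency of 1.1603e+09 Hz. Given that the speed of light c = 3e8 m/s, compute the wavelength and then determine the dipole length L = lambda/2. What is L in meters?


lambda = c / f = 3.0000e+08 / 1.1603e+09 = 0.2585538 m
L = lambda / 2 = 0.2585538 / 2 = 0.1293 m

0.1293 m


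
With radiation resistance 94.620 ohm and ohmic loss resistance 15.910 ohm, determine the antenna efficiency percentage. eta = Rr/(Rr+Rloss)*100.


eta = 94.620 / (94.620 + 15.910) * 100 = 85.61%

85.61%


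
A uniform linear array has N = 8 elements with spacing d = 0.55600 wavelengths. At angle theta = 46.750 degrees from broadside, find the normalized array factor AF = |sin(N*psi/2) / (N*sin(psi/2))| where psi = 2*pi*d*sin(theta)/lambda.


psi = 2*pi*0.55600*sin(46.750 deg) = 2.544528 rad
AF = |sin(8*2.544528/2) / (8*sin(2.544528/2))| = 0.08947

0.08947


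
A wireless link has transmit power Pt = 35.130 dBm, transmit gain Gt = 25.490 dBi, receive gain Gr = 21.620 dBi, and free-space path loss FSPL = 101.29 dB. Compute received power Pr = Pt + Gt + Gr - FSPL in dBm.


Pr = 35.130 + 25.490 + 21.620 - 101.29 = -19.05 dBm

-19.05 dBm


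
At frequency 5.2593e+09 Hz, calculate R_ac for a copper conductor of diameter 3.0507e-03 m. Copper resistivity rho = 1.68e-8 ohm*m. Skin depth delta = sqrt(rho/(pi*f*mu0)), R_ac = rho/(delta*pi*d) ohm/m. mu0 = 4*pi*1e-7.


delta = sqrt(1.68e-8 / (pi * 5.2593e+09 * 4*pi*1e-7)) = 8.995200e-07 m
R_ac = 1.68e-8 / (8.995200e-07 * pi * 3.0507e-03) = 1.949 ohm/m

1.949 ohm/m


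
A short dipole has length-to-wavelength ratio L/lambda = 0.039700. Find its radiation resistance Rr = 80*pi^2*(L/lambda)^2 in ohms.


Rr = 80 * pi^2 * (0.039700)^2 = 80 * 9.869604 * 1.576090e-03 = 1.244 ohm

1.244 ohm


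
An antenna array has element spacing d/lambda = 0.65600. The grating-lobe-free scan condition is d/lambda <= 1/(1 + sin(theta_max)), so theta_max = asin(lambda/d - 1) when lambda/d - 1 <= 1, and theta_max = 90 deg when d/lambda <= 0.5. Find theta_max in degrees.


lambda/d - 1 = 1/0.65600 - 1 = 0.5243902
theta_max = asin(0.5243902) = 31.63 deg

31.63 deg


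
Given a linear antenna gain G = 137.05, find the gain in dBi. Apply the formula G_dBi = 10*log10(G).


G_dBi = 10 * log10(137.05) = 21.37 dBi

21.37 dBi


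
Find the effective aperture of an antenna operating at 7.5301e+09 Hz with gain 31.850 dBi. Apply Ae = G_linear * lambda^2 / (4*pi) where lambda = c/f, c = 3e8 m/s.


lambda = c / f = 3.0000e+08 / 7.5301e+09 = 0.03984011 m
G_linear = 10^(31.850/10) = 1531.087
Ae = G_linear * lambda^2 / (4*pi) = 1531.087 * 0.03984011^2 / (4*pi) = 0.1934 m^2

0.1934 m^2


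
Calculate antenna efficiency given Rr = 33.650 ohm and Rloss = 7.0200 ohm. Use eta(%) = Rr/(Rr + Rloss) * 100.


eta = 33.650 / (33.650 + 7.0200) * 100 = 82.74%

82.74%


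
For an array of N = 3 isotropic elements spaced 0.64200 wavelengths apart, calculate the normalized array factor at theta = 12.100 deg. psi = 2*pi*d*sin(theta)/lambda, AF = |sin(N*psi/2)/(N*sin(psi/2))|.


psi = 2*pi*0.64200*sin(12.100 deg) = 0.8455604 rad
AF = |sin(3*0.8455604/2) / (3*sin(0.8455604/2))| = 0.7755

0.7755


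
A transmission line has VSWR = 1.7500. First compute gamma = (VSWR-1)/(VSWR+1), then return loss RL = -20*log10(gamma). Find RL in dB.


gamma = (1.7500 - 1) / (1.7500 + 1) = 0.2727273
RL = -20 * log10(0.2727273) = 11.29 dB

11.29 dB


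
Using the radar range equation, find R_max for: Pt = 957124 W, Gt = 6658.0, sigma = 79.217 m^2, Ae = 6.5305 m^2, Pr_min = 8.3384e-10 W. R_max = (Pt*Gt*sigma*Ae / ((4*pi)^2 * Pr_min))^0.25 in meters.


R^4 = 957124*6658.0*79.217*6.5305 / ((4*pi)^2 * 8.3384e-10) = 2.503654e+19
R_max = 2.503654e+19^0.25 = 70737 m

70737 m


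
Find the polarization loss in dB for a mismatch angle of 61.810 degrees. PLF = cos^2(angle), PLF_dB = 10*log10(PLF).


PLF_linear = cos^2(61.810 deg) = 0.2231589
PLF_dB = 10 * log10(0.2231589) = -6.514 dB

-6.514 dB


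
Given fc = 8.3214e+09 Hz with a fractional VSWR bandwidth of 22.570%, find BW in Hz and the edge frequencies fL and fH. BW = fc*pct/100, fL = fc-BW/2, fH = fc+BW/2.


BW = 8.3214e+09 * 22.570/100 = 1.878140e+09 Hz
fL = 8.3214e+09 - 1.878140e+09/2 = 7.382e+09 Hz
fH = 8.3214e+09 + 1.878140e+09/2 = 9.260e+09 Hz

BW=1.878e+09 Hz, fL=7.382e+09 Hz, fH=9.260e+09 Hz


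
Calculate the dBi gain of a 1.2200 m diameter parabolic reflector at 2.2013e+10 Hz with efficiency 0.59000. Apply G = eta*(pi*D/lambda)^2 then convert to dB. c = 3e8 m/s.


lambda = c / f = 3.0000e+08 / 2.2013e+10 = 0.01362831 m
G_linear = 0.59000 * (pi * 1.2200 / 0.01362831)^2 = 46664.59
G_dBi = 10 * log10(46664.59) = 46.69 dBi

46.69 dBi


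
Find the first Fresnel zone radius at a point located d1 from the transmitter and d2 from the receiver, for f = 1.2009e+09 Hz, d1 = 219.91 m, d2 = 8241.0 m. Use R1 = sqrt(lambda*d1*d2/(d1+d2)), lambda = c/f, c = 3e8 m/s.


lambda = c / f = 3.0000e+08 / 1.2009e+09 = 0.2498126 m
R1 = sqrt(0.2498126 * 219.91 * 8241.0 / (219.91 + 8241.0)) = 7.315 m

7.315 m


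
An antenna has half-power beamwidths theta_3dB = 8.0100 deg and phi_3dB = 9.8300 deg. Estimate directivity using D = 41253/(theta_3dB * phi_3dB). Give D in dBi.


D_linear = 41253 / (8.0100 * 9.8300) = 523.9255
D_dBi = 10 * log10(523.9255) = 27.19 dBi

27.19 dBi


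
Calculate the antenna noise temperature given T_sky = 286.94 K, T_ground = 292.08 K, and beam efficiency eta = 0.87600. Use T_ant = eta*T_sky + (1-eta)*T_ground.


T_ant = 0.87600 * 286.94 + (1 - 0.87600) * 292.08 = 287.6 K

287.6 K


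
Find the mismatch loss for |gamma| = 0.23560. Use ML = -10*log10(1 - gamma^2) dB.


ML = -10 * log10(1 - 0.23560^2) = -10 * log10(0.94449264) = 0.2480 dB

0.2480 dB


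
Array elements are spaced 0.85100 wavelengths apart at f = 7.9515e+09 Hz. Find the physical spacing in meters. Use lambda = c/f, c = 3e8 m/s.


lambda = c / f = 3.0000e+08 / 7.9515e+09 = 0.03772873 m
d = 0.85100 * 0.03772873 = 0.03211 m

0.03211 m


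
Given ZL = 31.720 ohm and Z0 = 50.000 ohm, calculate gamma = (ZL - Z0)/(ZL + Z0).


gamma = (31.720 - 50.000) / (31.720 + 50.000) = -0.2237

-0.2237


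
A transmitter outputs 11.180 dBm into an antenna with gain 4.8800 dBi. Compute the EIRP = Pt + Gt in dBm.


EIRP = Pt + Gt = 11.180 + 4.8800 = 16.06 dBm

16.06 dBm


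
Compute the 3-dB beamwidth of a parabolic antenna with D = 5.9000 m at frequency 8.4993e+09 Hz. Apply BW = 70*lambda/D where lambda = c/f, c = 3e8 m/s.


lambda = c / f = 3.0000e+08 / 8.4993e+09 = 0.03529702 m
BW = 70 * 0.03529702 / 5.9000 = 0.4188 deg

0.4188 deg


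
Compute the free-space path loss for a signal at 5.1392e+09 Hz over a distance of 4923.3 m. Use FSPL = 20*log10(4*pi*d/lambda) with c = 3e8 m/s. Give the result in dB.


lambda = c / f = 3.0000e+08 / 5.1392e+09 = 0.05837484 m
FSPL = 20 * log10(4*pi*4923.3/0.05837484) = 120.5 dB

120.5 dB


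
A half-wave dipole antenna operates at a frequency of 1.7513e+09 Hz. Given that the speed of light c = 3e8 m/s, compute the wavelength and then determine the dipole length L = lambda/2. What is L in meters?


lambda = c / f = 3.0000e+08 / 1.7513e+09 = 0.1713013 m
L = lambda / 2 = 0.1713013 / 2 = 0.08565 m

0.08565 m


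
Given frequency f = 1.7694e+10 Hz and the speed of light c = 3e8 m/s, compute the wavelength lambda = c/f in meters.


lambda = c / f = 3.0000e+08 / 1.7694e+10 = 0.01695 m

0.01695 m


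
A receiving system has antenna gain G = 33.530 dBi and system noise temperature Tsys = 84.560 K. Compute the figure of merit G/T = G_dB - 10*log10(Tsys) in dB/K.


G/T = 33.530 - 10*log10(84.560) = 33.530 - 19.27165 = 14.26 dB/K

14.26 dB/K


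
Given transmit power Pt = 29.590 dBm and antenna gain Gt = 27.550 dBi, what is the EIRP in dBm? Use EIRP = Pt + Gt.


EIRP = Pt + Gt = 29.590 + 27.550 = 57.14 dBm

57.14 dBm


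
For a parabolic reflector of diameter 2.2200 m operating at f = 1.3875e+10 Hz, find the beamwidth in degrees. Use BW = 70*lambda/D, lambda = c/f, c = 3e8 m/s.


lambda = c / f = 3.0000e+08 / 1.3875e+10 = 0.02162162 m
BW = 70 * 0.02162162 / 2.2200 = 0.6818 deg

0.6818 deg


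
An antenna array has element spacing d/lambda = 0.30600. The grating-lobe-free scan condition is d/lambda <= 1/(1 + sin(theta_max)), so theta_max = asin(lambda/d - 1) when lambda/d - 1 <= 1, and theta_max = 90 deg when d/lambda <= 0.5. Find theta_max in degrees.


lambda/d - 1 = 1/0.30600 - 1 = 2.267974 >= 1
d/lambda <= 0.5, so the array can scan to endfire without grating lobes: theta_max = 90 deg

90 deg


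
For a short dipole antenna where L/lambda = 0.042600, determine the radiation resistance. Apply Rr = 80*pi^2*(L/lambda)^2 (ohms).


Rr = 80 * pi^2 * (0.042600)^2 = 80 * 9.869604 * 1.814760e-03 = 1.433 ohm

1.433 ohm


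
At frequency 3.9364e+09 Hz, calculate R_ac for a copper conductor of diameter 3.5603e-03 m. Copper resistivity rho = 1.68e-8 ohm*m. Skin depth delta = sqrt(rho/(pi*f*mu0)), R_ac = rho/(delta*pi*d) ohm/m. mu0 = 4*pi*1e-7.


delta = sqrt(1.68e-8 / (pi * 3.9364e+09 * 4*pi*1e-7)) = 1.039741e-06 m
R_ac = 1.68e-8 / (1.039741e-06 * pi * 3.5603e-03) = 1.445 ohm/m

1.445 ohm/m


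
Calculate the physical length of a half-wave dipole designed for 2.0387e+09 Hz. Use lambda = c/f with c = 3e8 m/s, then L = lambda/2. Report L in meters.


lambda = c / f = 3.0000e+08 / 2.0387e+09 = 0.1471526 m
L = lambda / 2 = 0.1471526 / 2 = 0.07358 m

0.07358 m


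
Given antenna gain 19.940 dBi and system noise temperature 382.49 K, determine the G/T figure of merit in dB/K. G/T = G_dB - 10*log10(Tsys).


G/T = 19.940 - 10*log10(382.49) = 19.940 - 25.82620 = -5.886 dB/K

-5.886 dB/K


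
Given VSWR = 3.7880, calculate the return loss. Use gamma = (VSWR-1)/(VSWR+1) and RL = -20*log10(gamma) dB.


gamma = (3.7880 - 1) / (3.7880 + 1) = 0.5822891
RL = -20 * log10(0.5822891) = 4.697 dB

4.697 dB


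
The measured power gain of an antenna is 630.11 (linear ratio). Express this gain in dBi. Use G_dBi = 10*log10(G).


G_dBi = 10 * log10(630.11) = 27.99 dBi

27.99 dBi


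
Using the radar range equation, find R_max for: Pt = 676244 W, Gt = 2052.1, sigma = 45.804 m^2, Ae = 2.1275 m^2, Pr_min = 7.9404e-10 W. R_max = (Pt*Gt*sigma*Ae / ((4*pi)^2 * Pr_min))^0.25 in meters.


R^4 = 676244*2052.1*45.804*2.1275 / ((4*pi)^2 * 7.9404e-10) = 1.078482e+18
R_max = 1.078482e+18^0.25 = 32226 m

32226 m


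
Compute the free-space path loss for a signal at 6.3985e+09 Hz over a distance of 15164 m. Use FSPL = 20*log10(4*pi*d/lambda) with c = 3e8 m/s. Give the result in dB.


lambda = c / f = 3.0000e+08 / 6.3985e+09 = 0.04688599 m
FSPL = 20 * log10(4*pi*15164/0.04688599) = 132.2 dB

132.2 dB


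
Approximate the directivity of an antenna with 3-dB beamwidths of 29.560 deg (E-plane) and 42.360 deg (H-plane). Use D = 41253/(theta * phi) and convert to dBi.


D_linear = 41253 / (29.560 * 42.360) = 32.94543
D_dBi = 10 * log10(32.94543) = 15.18 dBi

15.18 dBi


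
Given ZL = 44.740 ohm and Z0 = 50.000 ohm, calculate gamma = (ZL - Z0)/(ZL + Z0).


gamma = (44.740 - 50.000) / (44.740 + 50.000) = -0.05552

-0.05552


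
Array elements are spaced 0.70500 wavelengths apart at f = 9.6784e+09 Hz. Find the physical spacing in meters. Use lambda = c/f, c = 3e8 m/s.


lambda = c / f = 3.0000e+08 / 9.6784e+09 = 0.03099686 m
d = 0.70500 * 0.03099686 = 0.02185 m

0.02185 m


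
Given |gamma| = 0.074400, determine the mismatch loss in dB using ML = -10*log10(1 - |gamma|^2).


ML = -10 * log10(1 - 0.074400^2) = -10 * log10(0.99446464) = 0.02411 dB

0.02411 dB


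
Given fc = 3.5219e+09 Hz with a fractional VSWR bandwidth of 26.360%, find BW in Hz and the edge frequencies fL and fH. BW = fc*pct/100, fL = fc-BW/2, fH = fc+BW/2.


BW = 3.5219e+09 * 26.360/100 = 9.283728e+08 Hz
fL = 3.5219e+09 - 9.283728e+08/2 = 3.058e+09 Hz
fH = 3.5219e+09 + 9.283728e+08/2 = 3.986e+09 Hz

BW=9.284e+08 Hz, fL=3.058e+09 Hz, fH=3.986e+09 Hz


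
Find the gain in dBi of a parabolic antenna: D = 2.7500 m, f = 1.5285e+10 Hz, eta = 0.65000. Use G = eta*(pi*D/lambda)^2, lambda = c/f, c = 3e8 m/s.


lambda = c / f = 3.0000e+08 / 1.5285e+10 = 0.01962709 m
G_linear = 0.65000 * (pi * 2.7500 / 0.01962709)^2 = 125940.9
G_dBi = 10 * log10(125940.9) = 51.00 dBi

51.00 dBi


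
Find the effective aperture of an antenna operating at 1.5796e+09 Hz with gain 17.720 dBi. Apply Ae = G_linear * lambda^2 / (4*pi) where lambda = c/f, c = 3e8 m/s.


lambda = c / f = 3.0000e+08 / 1.5796e+09 = 0.1899215 m
G_linear = 10^(17.720/10) = 59.15616
Ae = G_linear * lambda^2 / (4*pi) = 59.15616 * 0.1899215^2 / (4*pi) = 0.1698 m^2

0.1698 m^2


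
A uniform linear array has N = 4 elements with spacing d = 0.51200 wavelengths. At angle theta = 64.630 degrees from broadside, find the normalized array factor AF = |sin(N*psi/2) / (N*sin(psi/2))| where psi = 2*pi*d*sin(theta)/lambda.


psi = 2*pi*0.51200*sin(64.630 deg) = 2.906744 rad
AF = |sin(4*2.906744/2) / (4*sin(2.906744/2))| = 0.1139

0.1139


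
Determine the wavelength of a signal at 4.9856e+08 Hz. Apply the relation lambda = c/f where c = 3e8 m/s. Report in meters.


lambda = c / f = 3.0000e+08 / 4.9856e+08 = 0.6017 m

0.6017 m


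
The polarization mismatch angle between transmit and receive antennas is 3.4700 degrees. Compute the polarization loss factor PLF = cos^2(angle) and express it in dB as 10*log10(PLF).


PLF_linear = cos^2(3.4700 deg) = 0.9963366
PLF_dB = 10 * log10(0.9963366) = -0.01594 dB

-0.01594 dB


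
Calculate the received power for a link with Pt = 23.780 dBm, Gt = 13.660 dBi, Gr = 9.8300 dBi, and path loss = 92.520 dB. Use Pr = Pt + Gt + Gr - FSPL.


Pr = 23.780 + 13.660 + 9.8300 - 92.520 = -45.25 dBm

-45.25 dBm


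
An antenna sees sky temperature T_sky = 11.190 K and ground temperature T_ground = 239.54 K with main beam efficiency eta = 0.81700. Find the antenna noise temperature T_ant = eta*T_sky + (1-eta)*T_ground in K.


T_ant = 0.81700 * 11.190 + (1 - 0.81700) * 239.54 = 52.98 K

52.98 K


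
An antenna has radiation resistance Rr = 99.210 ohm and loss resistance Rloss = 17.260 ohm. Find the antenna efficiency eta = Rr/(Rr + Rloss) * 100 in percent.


eta = 99.210 / (99.210 + 17.260) * 100 = 85.18%

85.18%


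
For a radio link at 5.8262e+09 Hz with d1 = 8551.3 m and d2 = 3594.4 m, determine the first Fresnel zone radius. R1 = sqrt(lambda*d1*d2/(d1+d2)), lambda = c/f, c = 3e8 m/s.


lambda = c / f = 3.0000e+08 / 5.8262e+09 = 0.05149154 m
R1 = sqrt(0.05149154 * 8551.3 * 3594.4 / (8551.3 + 3594.4)) = 11.42 m

11.42 m


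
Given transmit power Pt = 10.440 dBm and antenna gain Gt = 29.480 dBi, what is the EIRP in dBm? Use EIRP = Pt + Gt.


EIRP = Pt + Gt = 10.440 + 29.480 = 39.92 dBm

39.92 dBm


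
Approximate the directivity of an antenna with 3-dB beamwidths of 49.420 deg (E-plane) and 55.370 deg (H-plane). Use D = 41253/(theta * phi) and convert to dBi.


D_linear = 41253 / (49.420 * 55.370) = 15.07573
D_dBi = 10 * log10(15.07573) = 11.78 dBi

11.78 dBi


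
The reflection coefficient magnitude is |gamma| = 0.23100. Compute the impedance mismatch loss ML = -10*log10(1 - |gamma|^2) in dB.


ML = -10 * log10(1 - 0.23100^2) = -10 * log10(0.946639) = 0.2382 dB

0.2382 dB


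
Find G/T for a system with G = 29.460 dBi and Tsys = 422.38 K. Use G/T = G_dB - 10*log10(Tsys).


G/T = 29.460 - 10*log10(422.38) = 29.460 - 26.25703 = 3.203 dB/K

3.203 dB/K


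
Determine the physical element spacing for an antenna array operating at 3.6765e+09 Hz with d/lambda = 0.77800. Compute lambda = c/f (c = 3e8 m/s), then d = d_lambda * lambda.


lambda = c / f = 3.0000e+08 / 3.6765e+09 = 0.08159935 m
d = 0.77800 * 0.08159935 = 0.06348 m

0.06348 m


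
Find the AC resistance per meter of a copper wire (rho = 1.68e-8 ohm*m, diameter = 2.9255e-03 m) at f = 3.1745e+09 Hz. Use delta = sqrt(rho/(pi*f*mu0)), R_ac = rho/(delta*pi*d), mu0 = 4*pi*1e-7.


delta = sqrt(1.68e-8 / (pi * 3.1745e+09 * 4*pi*1e-7)) = 1.157809e-06 m
R_ac = 1.68e-8 / (1.157809e-06 * pi * 2.9255e-03) = 1.579 ohm/m

1.579 ohm/m


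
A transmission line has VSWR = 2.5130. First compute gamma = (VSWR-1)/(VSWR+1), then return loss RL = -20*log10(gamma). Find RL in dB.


gamma = (2.5130 - 1) / (2.5130 + 1) = 0.4306860
RL = -20 * log10(0.4306860) = 7.317 dB

7.317 dB


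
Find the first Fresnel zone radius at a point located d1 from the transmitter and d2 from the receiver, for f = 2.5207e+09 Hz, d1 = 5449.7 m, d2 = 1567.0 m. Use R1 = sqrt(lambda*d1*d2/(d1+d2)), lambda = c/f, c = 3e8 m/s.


lambda = c / f = 3.0000e+08 / 2.5207e+09 = 0.1190146 m
R1 = sqrt(0.1190146 * 5449.7 * 1567.0 / (5449.7 + 1567.0)) = 12.04 m

12.04 m


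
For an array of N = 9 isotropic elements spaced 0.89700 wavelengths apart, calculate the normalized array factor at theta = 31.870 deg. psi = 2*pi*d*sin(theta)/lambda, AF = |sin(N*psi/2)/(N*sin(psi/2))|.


psi = 2*pi*0.89700*sin(31.870 deg) = 2.975782 rad
AF = |sin(9*2.975782/2) / (9*sin(2.975782/2))| = 0.08187

0.08187


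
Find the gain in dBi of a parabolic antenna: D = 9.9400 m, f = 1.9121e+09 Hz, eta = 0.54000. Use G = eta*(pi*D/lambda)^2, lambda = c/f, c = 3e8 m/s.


lambda = c / f = 3.0000e+08 / 1.9121e+09 = 0.1568956 m
G_linear = 0.54000 * (pi * 9.9400 / 0.1568956)^2 = 21391.67
G_dBi = 10 * log10(21391.67) = 43.30 dBi

43.30 dBi


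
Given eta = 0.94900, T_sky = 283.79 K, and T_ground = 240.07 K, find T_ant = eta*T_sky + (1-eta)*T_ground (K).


T_ant = 0.94900 * 283.79 + (1 - 0.94900) * 240.07 = 281.6 K

281.6 K


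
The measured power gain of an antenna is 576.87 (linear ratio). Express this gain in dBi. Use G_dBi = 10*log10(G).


G_dBi = 10 * log10(576.87) = 27.61 dBi

27.61 dBi


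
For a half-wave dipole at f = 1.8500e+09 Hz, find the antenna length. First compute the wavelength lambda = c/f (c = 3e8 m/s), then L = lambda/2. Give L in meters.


lambda = c / f = 3.0000e+08 / 1.8500e+09 = 0.1621622 m
L = lambda / 2 = 0.1621622 / 2 = 0.08108 m

0.08108 m


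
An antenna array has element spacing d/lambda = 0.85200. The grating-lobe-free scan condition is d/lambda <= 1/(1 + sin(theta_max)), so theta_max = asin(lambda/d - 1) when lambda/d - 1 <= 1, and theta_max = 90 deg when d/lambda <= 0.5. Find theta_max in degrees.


lambda/d - 1 = 1/0.85200 - 1 = 0.1737089
theta_max = asin(0.1737089) = 10.00 deg

10.00 deg


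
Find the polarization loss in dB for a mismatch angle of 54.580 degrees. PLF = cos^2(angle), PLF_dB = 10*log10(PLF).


PLF_linear = cos^2(54.580 deg) = 0.3358964
PLF_dB = 10 * log10(0.3358964) = -4.738 dB

-4.738 dB


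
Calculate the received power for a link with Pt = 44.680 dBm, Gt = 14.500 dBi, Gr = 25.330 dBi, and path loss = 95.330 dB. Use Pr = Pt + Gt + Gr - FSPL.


Pr = 44.680 + 14.500 + 25.330 - 95.330 = -10.82 dBm

-10.82 dBm


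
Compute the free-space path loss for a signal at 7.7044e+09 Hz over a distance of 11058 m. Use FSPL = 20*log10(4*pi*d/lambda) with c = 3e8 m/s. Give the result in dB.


lambda = c / f = 3.0000e+08 / 7.7044e+09 = 0.03893879 m
FSPL = 20 * log10(4*pi*11058/0.03893879) = 131.1 dB

131.1 dB


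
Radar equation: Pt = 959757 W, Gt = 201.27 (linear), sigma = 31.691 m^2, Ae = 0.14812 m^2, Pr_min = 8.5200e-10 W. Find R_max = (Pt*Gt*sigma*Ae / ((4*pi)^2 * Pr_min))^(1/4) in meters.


R^4 = 959757*201.27*31.691*0.14812 / ((4*pi)^2 * 8.5200e-10) = 6.739546e+15
R_max = 6.739546e+15^0.25 = 9061 m

9061 m


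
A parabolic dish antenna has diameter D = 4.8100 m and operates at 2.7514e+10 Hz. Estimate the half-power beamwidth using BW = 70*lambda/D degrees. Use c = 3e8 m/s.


lambda = c / f = 3.0000e+08 / 2.7514e+10 = 0.01090354 m
BW = 70 * 0.01090354 / 4.8100 = 0.1587 deg

0.1587 deg


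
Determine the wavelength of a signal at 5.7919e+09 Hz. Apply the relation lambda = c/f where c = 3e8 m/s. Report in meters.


lambda = c / f = 3.0000e+08 / 5.7919e+09 = 0.05180 m

0.05180 m


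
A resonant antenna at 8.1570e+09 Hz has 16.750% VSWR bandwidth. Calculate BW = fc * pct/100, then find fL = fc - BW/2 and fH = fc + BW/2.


BW = 8.1570e+09 * 16.750/100 = 1.366298e+09 Hz
fL = 8.1570e+09 - 1.366298e+09/2 = 7.474e+09 Hz
fH = 8.1570e+09 + 1.366298e+09/2 = 8.840e+09 Hz

BW=1.366e+09 Hz, fL=7.474e+09 Hz, fH=8.840e+09 Hz


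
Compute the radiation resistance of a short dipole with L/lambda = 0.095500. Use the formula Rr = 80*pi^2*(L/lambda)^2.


Rr = 80 * pi^2 * (0.095500)^2 = 80 * 9.869604 * 9.120250e-03 = 7.201 ohm

7.201 ohm


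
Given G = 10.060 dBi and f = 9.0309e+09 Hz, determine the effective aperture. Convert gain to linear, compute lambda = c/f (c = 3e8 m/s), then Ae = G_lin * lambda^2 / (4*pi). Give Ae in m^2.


lambda = c / f = 3.0000e+08 / 9.0309e+09 = 0.03321928 m
G_linear = 10^(10.060/10) = 10.13911
Ae = G_linear * lambda^2 / (4*pi) = 10.13911 * 0.03321928^2 / (4*pi) = 8.904e-04 m^2

8.904e-04 m^2


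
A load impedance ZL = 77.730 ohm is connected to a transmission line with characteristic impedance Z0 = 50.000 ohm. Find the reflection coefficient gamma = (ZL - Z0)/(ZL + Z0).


gamma = (77.730 - 50.000) / (77.730 + 50.000) = 0.2171

0.2171


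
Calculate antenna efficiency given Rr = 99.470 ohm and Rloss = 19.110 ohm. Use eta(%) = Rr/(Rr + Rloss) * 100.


eta = 99.470 / (99.470 + 19.110) * 100 = 83.88%

83.88%


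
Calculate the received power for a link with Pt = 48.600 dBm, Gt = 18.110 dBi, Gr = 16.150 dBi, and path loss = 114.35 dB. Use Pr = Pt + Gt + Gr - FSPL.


Pr = 48.600 + 18.110 + 16.150 - 114.35 = -31.49 dBm

-31.49 dBm


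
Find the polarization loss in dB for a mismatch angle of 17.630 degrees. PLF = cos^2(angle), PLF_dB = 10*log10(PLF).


PLF_linear = cos^2(17.630 deg) = 0.9082704
PLF_dB = 10 * log10(0.9082704) = -0.4178 dB

-0.4178 dB


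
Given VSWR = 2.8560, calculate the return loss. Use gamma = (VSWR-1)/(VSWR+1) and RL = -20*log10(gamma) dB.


gamma = (2.8560 - 1) / (2.8560 + 1) = 0.4813278
RL = -20 * log10(0.4813278) = 6.351 dB

6.351 dB


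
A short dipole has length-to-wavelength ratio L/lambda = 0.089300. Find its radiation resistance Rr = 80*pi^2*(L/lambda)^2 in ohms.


Rr = 80 * pi^2 * (0.089300)^2 = 80 * 9.869604 * 7.974490e-03 = 6.296 ohm

6.296 ohm


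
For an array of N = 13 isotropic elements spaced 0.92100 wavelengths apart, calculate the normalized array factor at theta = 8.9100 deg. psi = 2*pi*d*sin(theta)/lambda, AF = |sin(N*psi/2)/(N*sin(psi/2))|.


psi = 2*pi*0.92100*sin(8.9100 deg) = 0.8962780 rad
AF = |sin(13*0.8962780/2) / (13*sin(0.8962780/2))| = 0.07840

0.07840


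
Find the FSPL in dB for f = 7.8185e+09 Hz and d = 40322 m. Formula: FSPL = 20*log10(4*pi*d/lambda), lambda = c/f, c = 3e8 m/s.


lambda = c / f = 3.0000e+08 / 7.8185e+09 = 0.03837053 m
FSPL = 20 * log10(4*pi*40322/0.03837053) = 142.4 dB

142.4 dB


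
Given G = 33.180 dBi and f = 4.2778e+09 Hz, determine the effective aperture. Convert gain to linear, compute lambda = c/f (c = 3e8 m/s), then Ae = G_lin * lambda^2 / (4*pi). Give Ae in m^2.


lambda = c / f = 3.0000e+08 / 4.2778e+09 = 0.07012951 m
G_linear = 10^(33.180/10) = 2079.697
Ae = G_linear * lambda^2 / (4*pi) = 2079.697 * 0.07012951^2 / (4*pi) = 0.8139 m^2

0.8139 m^2


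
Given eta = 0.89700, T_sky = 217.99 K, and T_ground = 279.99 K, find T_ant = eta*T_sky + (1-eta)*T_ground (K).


T_ant = 0.89700 * 217.99 + (1 - 0.89700) * 279.99 = 224.4 K

224.4 K


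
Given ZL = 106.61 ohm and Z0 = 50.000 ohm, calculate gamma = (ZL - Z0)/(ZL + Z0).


gamma = (106.61 - 50.000) / (106.61 + 50.000) = 0.3615

0.3615


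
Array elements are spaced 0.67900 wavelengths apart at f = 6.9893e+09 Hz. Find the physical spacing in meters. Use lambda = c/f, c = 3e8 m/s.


lambda = c / f = 3.0000e+08 / 6.9893e+09 = 0.04292275 m
d = 0.67900 * 0.04292275 = 0.02914 m

0.02914 m


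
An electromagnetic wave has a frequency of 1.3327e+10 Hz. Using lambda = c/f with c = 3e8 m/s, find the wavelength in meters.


lambda = c / f = 3.0000e+08 / 1.3327e+10 = 0.02251 m

0.02251 m


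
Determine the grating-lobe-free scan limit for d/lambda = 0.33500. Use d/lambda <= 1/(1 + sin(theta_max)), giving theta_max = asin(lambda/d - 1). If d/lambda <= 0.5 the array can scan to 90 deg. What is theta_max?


lambda/d - 1 = 1/0.33500 - 1 = 1.985075 >= 1
d/lambda <= 0.5, so the array can scan to endfire without grating lobes: theta_max = 90 deg

90 deg


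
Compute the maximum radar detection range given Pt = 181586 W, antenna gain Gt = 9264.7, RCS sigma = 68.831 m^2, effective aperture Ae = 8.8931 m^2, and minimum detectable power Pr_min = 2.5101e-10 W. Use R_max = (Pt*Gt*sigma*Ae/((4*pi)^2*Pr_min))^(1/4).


R^4 = 181586*9264.7*68.831*8.8931 / ((4*pi)^2 * 2.5101e-10) = 2.598006e+19
R_max = 2.598006e+19^0.25 = 71394 m

71394 m


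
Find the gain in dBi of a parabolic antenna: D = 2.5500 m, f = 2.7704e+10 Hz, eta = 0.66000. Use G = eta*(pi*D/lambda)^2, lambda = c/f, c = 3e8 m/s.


lambda = c / f = 3.0000e+08 / 2.7704e+10 = 0.01082876 m
G_linear = 0.66000 * (pi * 2.5500 / 0.01082876)^2 = 361215.7
G_dBi = 10 * log10(361215.7) = 55.58 dBi

55.58 dBi


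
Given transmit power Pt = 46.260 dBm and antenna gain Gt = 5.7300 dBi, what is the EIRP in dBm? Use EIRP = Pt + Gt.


EIRP = Pt + Gt = 46.260 + 5.7300 = 51.99 dBm

51.99 dBm


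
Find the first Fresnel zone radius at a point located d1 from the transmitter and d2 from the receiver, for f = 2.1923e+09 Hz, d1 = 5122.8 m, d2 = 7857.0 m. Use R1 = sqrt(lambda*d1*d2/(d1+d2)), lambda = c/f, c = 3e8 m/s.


lambda = c / f = 3.0000e+08 / 2.1923e+09 = 0.1368426 m
R1 = sqrt(0.1368426 * 5122.8 * 7857.0 / (5122.8 + 7857.0)) = 20.60 m

20.60 m


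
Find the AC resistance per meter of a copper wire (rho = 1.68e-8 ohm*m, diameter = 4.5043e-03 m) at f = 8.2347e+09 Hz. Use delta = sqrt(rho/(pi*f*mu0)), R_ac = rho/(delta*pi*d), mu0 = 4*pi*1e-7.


delta = sqrt(1.68e-8 / (pi * 8.2347e+09 * 4*pi*1e-7)) = 7.188709e-07 m
R_ac = 1.68e-8 / (7.188709e-07 * pi * 4.5043e-03) = 1.652 ohm/m

1.652 ohm/m


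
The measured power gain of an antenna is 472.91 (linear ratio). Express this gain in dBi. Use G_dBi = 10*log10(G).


G_dBi = 10 * log10(472.91) = 26.75 dBi

26.75 dBi


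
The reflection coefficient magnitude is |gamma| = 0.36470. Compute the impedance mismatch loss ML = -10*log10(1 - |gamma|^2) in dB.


ML = -10 * log10(1 - 0.36470^2) = -10 * log10(0.86699391) = 0.6198 dB

0.6198 dB


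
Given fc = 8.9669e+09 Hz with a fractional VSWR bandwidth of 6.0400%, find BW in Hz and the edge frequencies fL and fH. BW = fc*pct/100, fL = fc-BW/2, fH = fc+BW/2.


BW = 8.9669e+09 * 6.0400/100 = 5.416008e+08 Hz
fL = 8.9669e+09 - 5.416008e+08/2 = 8.696e+09 Hz
fH = 8.9669e+09 + 5.416008e+08/2 = 9.238e+09 Hz

BW=5.416e+08 Hz, fL=8.696e+09 Hz, fH=9.238e+09 Hz


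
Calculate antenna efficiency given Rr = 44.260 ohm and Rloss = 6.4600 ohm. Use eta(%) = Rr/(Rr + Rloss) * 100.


eta = 44.260 / (44.260 + 6.4600) * 100 = 87.26%

87.26%


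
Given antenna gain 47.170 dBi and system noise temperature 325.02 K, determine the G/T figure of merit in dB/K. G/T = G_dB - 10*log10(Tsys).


G/T = 47.170 - 10*log10(325.02) = 47.170 - 25.11910 = 22.05 dB/K

22.05 dB/K


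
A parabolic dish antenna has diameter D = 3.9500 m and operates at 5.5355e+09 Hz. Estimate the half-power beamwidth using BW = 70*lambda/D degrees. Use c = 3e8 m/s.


lambda = c / f = 3.0000e+08 / 5.5355e+09 = 0.05419565 m
BW = 70 * 0.05419565 / 3.9500 = 0.9604 deg

0.9604 deg


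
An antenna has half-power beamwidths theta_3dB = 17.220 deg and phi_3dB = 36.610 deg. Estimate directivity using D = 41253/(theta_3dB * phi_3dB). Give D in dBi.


D_linear = 41253 / (17.220 * 36.610) = 65.43689
D_dBi = 10 * log10(65.43689) = 18.16 dBi

18.16 dBi


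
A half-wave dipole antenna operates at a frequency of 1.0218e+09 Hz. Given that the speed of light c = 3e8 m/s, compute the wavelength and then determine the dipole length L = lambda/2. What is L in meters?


lambda = c / f = 3.0000e+08 / 1.0218e+09 = 0.2935995 m
L = lambda / 2 = 0.2935995 / 2 = 0.1468 m

0.1468 m


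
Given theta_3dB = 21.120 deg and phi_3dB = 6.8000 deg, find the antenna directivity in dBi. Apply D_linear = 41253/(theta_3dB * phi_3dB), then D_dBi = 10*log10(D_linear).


D_linear = 41253 / (21.120 * 6.8000) = 287.2452
D_dBi = 10 * log10(287.2452) = 24.58 dBi

24.58 dBi


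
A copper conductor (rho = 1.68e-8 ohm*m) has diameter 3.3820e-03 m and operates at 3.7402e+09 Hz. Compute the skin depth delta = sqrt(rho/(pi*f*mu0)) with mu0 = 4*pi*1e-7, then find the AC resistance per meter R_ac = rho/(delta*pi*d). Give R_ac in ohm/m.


delta = sqrt(1.68e-8 / (pi * 3.7402e+09 * 4*pi*1e-7)) = 1.066663e-06 m
R_ac = 1.68e-8 / (1.066663e-06 * pi * 3.3820e-03) = 1.482 ohm/m

1.482 ohm/m
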